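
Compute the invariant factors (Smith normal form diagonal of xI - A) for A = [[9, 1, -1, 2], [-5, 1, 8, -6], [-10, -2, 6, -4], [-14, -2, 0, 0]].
The Jordan structure of A has elementary divisors (x - 4)^3, (x - 4). Arranging the block sizes at each eigenvalue in decreasing order and taking row products gives the invariant factors.

Invariant factors (smallest first, each dividing the next): x - 4, (x - 4)^3.

Check: the last factor (x - 4)^3 is the minimal polynomial, and the product (x - 4)^4 is the characteristic polynomial.

x - 4, (x - 4)^3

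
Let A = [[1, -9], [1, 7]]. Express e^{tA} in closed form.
A has Jordan form J = [[4, 1], [0, 4]] with A = PJP^{-1}, so e^{tA} = P e^{tJ} P^{-1}.

For a Jordan block J_k(λ), e^{tJ_k(λ)} = e^{λt} · (I + tN + t^2 N^2/2! + ... + t^{k-1} N^{k-1}/(k-1)!) where N is the nilpotent superdiagonal part.

Assembling the blocks and conjugating back gives the entries of e^{tA} as shown above.

e^{tA} = [[(1 - 3*t)*e^{4*t}, -9*t*e^{4*t}], [t*e^{4*t}, (3*t + 1)*e^{4*t}]]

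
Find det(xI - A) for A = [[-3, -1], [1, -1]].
xI - A = [[x + 3, 1], [-1, x + 1]].

Expanding det(xI - A) along the first row:
det(xI - A) = + (x + 3)·det([[x + 1]]) - (1)·det([[-1]]).

Evaluating gives χ_A(x) = x^2 + 4x + 4 = (x + 2)^2.

χ_A(x) = (x + 2)^2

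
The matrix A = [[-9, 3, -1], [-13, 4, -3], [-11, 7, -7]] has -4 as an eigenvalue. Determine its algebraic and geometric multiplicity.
algebraic multiplicity 3, geometric multiplicity 1

The characteristic polynomial is (x + 4)^3, so the factor x + 4 appears with exponent 3: the algebraic multiplicity is 3.

rank(A + 4I) = 2, so the eigenspace has dimension 3 - 2 = 1: the geometric multiplicity is 1.

Since 1 < 3, A is not diagonalizable.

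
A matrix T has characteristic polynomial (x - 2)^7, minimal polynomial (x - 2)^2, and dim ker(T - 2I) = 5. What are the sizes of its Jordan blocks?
Jordan blocks: (2, 2), (2, 2), (2, 1), (2, 1), (2, 1)

λ = 2: algebraic multiplicity 7 (exponent in χ_T), largest block size 2 (exponent in m_T), 5 blocks (geometric multiplicity). These force block sizes [2, 2, 1, 1, 1].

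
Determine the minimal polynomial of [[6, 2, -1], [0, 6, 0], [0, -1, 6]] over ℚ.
The characteristic polynomial factors as (x - 6)^3. The minimal polynomial is ∏(x - λ)^{k_λ} where k_λ is the size of the largest Jordan block at λ.

For λ = 6: rank(A - 6I) = 2, and the largest Jordan block has size 3 (the smallest k with rank((A - 6I)^k) = rank((A - 6I)^(k+1))).

So m_A(x) = (x - 6)^3.

m_A(x) = (x - 6)^3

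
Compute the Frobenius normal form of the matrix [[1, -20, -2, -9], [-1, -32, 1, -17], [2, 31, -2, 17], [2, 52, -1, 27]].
The invariant factors of A (the non-unit diagonal entries of the Smith normal form of xI - A over ℚ[x]) are (x^2 + 3x + 1)^2, each dividing the next. The characteristic polynomial is their product, (x^2 + 3x + 1)^2.

The rational canonical form is the block-diagonal matrix of companion matrices C(f_i):
R = [[0, 0, 0, -1], [1, 0, 0, -6], [0, 1, 0, -11], [0, 0, 1, -6]].

Note the characteristic polynomial does not split into linear factors over ℚ, so A has no Jordan form over ℚ; the rational canonical form exists over any field.

R = [[0, 0, 0, -1], [1, 0, 0, -6], [0, 1, 0, -11], [0, 0, 1, -6]]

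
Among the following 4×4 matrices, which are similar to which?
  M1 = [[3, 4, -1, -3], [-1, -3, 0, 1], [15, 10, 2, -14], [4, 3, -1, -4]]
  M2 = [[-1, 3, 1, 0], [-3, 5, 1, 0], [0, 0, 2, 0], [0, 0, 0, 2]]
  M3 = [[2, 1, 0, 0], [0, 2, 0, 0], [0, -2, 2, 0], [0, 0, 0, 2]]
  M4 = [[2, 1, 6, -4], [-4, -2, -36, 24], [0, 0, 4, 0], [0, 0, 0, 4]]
Characteristic polynomials: χ_{M1} = (x - 1)^2(x + 2)^2, χ_{M2} = (x - 2)^4, χ_{M3} = (x - 2)^4, χ_{M4} = x^2(x - 4)^2.

{M1}: invariant factors (x - 1)^2(x + 2)^2.

{M2, M3}: invariant factors x - 2, x - 2, (x - 2)^2.

{M4}: invariant factors x - 4, x^2(x - 4).

Matrices are similar if and only if their invariant-factor lists agree; the partition into similarity classes is {M1}, {M2, M3}, {M4}.

3 classes: {M1}, {M2, M3}, {M4}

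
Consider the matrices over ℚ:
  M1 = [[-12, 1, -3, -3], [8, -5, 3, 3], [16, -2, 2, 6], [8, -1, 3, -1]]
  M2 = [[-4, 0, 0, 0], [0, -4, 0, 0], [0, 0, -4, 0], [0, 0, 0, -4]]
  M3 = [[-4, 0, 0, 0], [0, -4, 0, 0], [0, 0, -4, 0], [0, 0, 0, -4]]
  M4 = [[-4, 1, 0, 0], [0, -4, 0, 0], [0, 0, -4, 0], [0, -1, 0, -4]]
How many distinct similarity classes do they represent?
Characteristic polynomials: χ_{M1} = (x + 4)^4, χ_{M2} = (x + 4)^4, χ_{M3} = (x + 4)^4, χ_{M4} = (x + 4)^4.

{M1, M4}: invariant factors x + 4, x + 4, (x + 4)^2.

{M2, M3}: invariant factors x + 4, x + 4, x + 4, x + 4.

Matrices are similar if and only if their invariant-factor lists agree; the partition into similarity classes is {M1, M4}, {M2, M3}.

2 classes: {M1, M4}, {M2, M3}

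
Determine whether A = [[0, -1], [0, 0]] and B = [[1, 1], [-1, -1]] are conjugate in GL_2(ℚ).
Two matrices over a field are similar if and only if they have the same invariant factors.

Both A and B have characteristic polynomial x^2 and minimal polynomial x^2. Computing further, both have invariant factors x^2. Hence A and B are similar.

Yes.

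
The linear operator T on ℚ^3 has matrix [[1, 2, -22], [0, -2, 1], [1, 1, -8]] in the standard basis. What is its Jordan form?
The characteristic polynomial is det(xI - A) = (x + 3)^3, so the eigenvalues are -3 (algebraic multiplicity 3).

For λ = -3: rank(A + 3I) = 2, rank((A + 3I)^2) = 1, rank((A + 3I)^3) = 0. The eigenspace has dimension 3 - 2 = 1, so there is 1 Jordan block; the rank sequence gives block sizes [3].

Assembling the blocks gives the Jordan form J above.

J = [[-3, 1, 0], [0, -3, 1], [0, 0, -3]]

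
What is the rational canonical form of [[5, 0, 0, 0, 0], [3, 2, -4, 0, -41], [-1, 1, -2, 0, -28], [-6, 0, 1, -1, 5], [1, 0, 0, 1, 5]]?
The invariant factors of A (the non-unit diagonal entries of the Smith normal form of xI - A over ℚ[x]) are x - 5, (x - 5)(x - 1)^2(x + 3), each dividing the next. The characteristic polynomial is their product, (x - 5)^2(x - 1)^2(x + 3).

The rational canonical form is the block-diagonal matrix of companion matrices C(f_i):
R = [[5, 0, 0, 0, 0], [0, 0, 0, 0, 15], [0, 1, 0, 0, -28], [0, 0, 1, 0, 10], [0, 0, 0, 1, 4]].

R = [[5, 0, 0, 0, 0], [0, 0, 0, 0, 15], [0, 1, 0, 0, -28], [0, 0, 1, 0, 10], [0, 0, 0, 1, 4]]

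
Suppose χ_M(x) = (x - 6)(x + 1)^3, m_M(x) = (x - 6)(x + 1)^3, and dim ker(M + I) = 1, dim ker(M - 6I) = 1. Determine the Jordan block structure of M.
Jordan blocks: (-1, 3), (6, 1)

λ = -1: algebraic multiplicity 3 (exponent in χ_M), largest block size 3 (exponent in m_M), 1 block (geometric multiplicity). This forces block sizes [3].
λ = 6: algebraic multiplicity 1 (exponent in χ_M), largest block size 1 (exponent in m_M), 1 block (geometric multiplicity). This forces block sizes [1].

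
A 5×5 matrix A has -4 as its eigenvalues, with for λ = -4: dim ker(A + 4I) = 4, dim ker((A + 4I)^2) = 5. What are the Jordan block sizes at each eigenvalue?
λ = -4: successive nullity increments [4, 1] count blocks of size ≥ k; block sizes are [2, 1, 1, 1].

Jordan blocks: (-4, 2), (-4, 1), (-4, 1), (-4, 1)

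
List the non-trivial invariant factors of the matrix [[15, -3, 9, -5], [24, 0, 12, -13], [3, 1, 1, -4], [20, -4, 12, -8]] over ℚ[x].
The Jordan structure of A has elementary divisors x^2, (x - 4)^2. Arranging the block sizes at each eigenvalue in decreasing order and taking row products gives the invariant factors.

Invariant factors (smallest first, each dividing the next): x^2(x - 4)^2.

Check: the last factor x^2(x - 4)^2 is the minimal polynomial, and the product x^2(x - 4)^2 is the characteristic polynomial.

x^2(x - 4)^2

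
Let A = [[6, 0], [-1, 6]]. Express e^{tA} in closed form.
A has Jordan form J = [[6, 1], [0, 6]] with A = PJP^{-1}, so e^{tA} = P e^{tJ} P^{-1}.

For a Jordan block J_k(λ), e^{tJ_k(λ)} = e^{λt} · (I + tN + t^2 N^2/2! + ... + t^{k-1} N^{k-1}/(k-1)!) where N is the nilpotent superdiagonal part.

Assembling the blocks and conjugating back gives the entries of e^{tA} as shown above.

e^{tA} = [[e^{6*t}, 0], [-t*e^{6*t}, e^{6*t}]]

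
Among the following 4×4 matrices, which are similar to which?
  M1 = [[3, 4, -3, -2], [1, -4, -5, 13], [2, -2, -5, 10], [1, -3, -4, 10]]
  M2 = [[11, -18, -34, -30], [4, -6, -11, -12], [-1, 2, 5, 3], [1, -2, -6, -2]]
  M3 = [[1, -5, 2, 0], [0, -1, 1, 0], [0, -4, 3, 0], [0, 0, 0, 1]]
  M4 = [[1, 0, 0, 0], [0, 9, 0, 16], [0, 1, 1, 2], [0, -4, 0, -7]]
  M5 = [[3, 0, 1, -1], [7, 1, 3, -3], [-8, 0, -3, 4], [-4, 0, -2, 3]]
Characteristic polynomials: χ_{M1} = (x - 1)^4, χ_{M2} = (x - 3)(x - 2)^2(x - 1), χ_{M3} = (x - 1)^4, χ_{M4} = (x - 1)^4, χ_{M5} = (x - 1)^4.

{M1}: invariant factors (x - 1)^2, (x - 1)^2.

{M2}: invariant factors (x - 3)(x - 2)^2(x - 1).

{M3, M5}: invariant factors x - 1, (x - 1)^3.

{M4}: invariant factors x - 1, x - 1, (x - 1)^2.

Matrices are similar if and only if their invariant-factor lists agree; the partition into similarity classes is {M1}, {M2}, {M3, M5}, {M4}.

4 classes: {M1}, {M2}, {M3, M5}, {M4}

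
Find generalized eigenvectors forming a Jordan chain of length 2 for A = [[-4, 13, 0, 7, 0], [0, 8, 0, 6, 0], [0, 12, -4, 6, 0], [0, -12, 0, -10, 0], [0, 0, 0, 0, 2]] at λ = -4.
v_1 = [[-2, -1, -1, 2, 0]]^T, v_2 = [[1, 0, 0, 0, 0]]^T

We seek v_1 ∈ ker((A + 4I)^2) \ ker(A + 4I), then set v_{i+1} = (A + 4I) v_i.

One such chain is v_1 = [[-2, -1, -1, 2, 0]]^T, v_2 = [[1, 0, 0, 0, 0]]^T. Check: (A + 4I) v_2 = [[0, 0, 0, 0, 0]]^T = 0.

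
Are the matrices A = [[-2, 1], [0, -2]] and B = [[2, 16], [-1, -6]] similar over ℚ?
Yes.

Two matrices over a field are similar if and only if they have the same invariant factors.

Both A and B have characteristic polynomial (x + 2)^2 and minimal polynomial (x + 2)^2. Computing further, both have invariant factors (x + 2)^2. Hence A and B are similar.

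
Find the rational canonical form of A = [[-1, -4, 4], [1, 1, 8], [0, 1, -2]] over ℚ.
R = [[0, 0, 6], [1, 0, 5], [0, 1, -2]]

The invariant factors of A (the non-unit diagonal entries of the Smith normal form of xI - A over ℚ[x]) are (x - 2)(x + 1)(x + 3), each dividing the next. The characteristic polynomial is their product, (x - 2)(x + 1)(x + 3).

The rational canonical form is the block-diagonal matrix of companion matrices C(f_i):
R = [[0, 0, 6], [1, 0, 5], [0, 1, -2]].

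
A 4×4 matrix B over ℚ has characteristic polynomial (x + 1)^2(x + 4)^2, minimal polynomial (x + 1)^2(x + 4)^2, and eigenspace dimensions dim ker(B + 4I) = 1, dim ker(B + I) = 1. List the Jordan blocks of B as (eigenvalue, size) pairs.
Jordan blocks: (-4, 2), (-1, 2)

λ = -4: algebraic multiplicity 2 (exponent in χ_B), largest block size 2 (exponent in m_B), 1 block (geometric multiplicity). This forces block sizes [2].
λ = -1: algebraic multiplicity 2 (exponent in χ_B), largest block size 2 (exponent in m_B), 1 block (geometric multiplicity). This forces block sizes [2].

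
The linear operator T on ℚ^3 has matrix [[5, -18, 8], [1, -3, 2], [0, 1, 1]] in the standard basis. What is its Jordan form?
The characteristic polynomial is det(xI - A) = (x - 1)^3, so the eigenvalues are 1 (algebraic multiplicity 3).

For λ = 1: rank(A - I) = 2, rank((A - I)^2) = 1, rank((A - I)^3) = 0. The eigenspace has dimension 3 - 2 = 1, so there is 1 Jordan block; the rank sequence gives block sizes [3].

Assembling the blocks gives the Jordan form J above.

J = [[1, 1, 0], [0, 1, 1], [0, 0, 1]]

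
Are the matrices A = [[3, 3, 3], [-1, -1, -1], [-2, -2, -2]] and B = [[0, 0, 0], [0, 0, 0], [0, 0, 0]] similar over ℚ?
No.

Both have characteristic polynomial x^3, but the minimal polynomial of A is x^2 while the minimal polynomial of B is x. The minimal polynomial is a similarity invariant, so A and B are not similar.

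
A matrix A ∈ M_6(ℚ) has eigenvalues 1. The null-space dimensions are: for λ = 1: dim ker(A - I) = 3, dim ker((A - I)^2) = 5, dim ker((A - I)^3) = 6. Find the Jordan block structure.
Jordan blocks: (1, 3), (1, 2), (1, 1)

λ = 1: successive nullity increments [3, 2, 1] count blocks of size ≥ k; block sizes are [3, 2, 1].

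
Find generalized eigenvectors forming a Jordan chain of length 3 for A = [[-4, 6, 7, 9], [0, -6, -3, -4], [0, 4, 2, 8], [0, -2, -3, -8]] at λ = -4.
v_1 = [[0, 2, -3, 1]]^T, v_2 = [[0, 1, -2, 1]]^T, v_3 = [[1, 0, 0, 0]]^T

We seek v_1 ∈ ker((A + 4I)^3) \ ker((A + 4I)^2), then set v_{i+1} = (A + 4I) v_i.

One such chain is v_1 = [[0, 2, -3, 1]]^T, v_2 = [[0, 1, -2, 1]]^T, v_3 = [[1, 0, 0, 0]]^T. Check: (A + 4I) v_3 = [[0, 0, 0, 0]]^T = 0.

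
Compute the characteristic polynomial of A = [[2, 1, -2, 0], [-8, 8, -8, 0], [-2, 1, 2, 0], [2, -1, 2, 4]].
xI - A = [[x - 2, -1, 2, 0], [8, x - 8, 8, 0], [2, -1, x - 2, 0], [-2, 1, -2, x - 4]].

Expanding det(xI - A) along the first row:
det(xI - A) = + (x - 2)·det([[x - 8, 8, 0], [-1, x - 2, 0], [1, -2, x - 4]]) - (-1)·det([[8, 8, 0], [2, x - 2, 0], [-2, -2, x - 4]]) + (2)·det([[8, x - 8, 0], [2, -1, 0], [-2, 1, x - 4]]) - (0)·det([[8, x - 8, 8], [2, -1, x - 2], [-2, 1, -2]]).

Evaluating gives χ_A(x) = x^4 - 16x^3 + 96x^2 - 256x + 256 = (x - 4)^4.

χ_A(x) = (x - 4)^4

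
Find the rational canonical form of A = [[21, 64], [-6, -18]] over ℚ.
The invariant factors of A (the non-unit diagonal entries of the Smith normal form of xI - A over ℚ[x]) are x^2 - 3x + 6, each dividing the next. The characteristic polynomial is their product, x^2 - 3x + 6.

The rational canonical form is the block-diagonal matrix of companion matrices C(f_i):
R = [[0, -6], [1, 3]].

Note the characteristic polynomial does not split into linear factors over ℚ, so A has no Jordan form over ℚ; the rational canonical form exists over any field.

R = [[0, -6], [1, 3]]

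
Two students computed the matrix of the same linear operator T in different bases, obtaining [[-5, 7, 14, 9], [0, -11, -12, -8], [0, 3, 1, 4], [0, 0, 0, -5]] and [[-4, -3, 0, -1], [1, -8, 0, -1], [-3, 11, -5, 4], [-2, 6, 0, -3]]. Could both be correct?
Two matrices over a field are similar if and only if they have the same invariant factors.

Both A and B have characteristic polynomial (x + 5)^4 and minimal polynomial (x + 5)^2. Computing further, both have invariant factors (x + 5)^2, (x + 5)^2. Hence A and B are similar.

Yes.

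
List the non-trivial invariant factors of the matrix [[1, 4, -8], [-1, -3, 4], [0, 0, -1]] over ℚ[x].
The Jordan structure of A has elementary divisors (x + 1)^2, (x + 1). Arranging the block sizes at each eigenvalue in decreasing order and taking row products gives the invariant factors.

Invariant factors (smallest first, each dividing the next): x + 1, (x + 1)^2.

Check: the last factor (x + 1)^2 is the minimal polynomial, and the product (x + 1)^3 is the characteristic polynomial.

x + 1, (x + 1)^2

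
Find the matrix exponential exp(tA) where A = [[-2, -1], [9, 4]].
A has Jordan form J = [[1, 1], [0, 1]] with A = PJP^{-1}, so e^{tA} = P e^{tJ} P^{-1}.

For a Jordan block J_k(λ), e^{tJ_k(λ)} = e^{λt} · (I + tN + t^2 N^2/2! + ... + t^{k-1} N^{k-1}/(k-1)!) where N is the nilpotent superdiagonal part.

Assembling the blocks and conjugating back gives the entries of e^{tA} as shown above.

e^{tA} = [[(1 - 3*t)*e^{t}, -t*e^{t}], [9*t*e^{t}, (3*t + 1)*e^{t}]]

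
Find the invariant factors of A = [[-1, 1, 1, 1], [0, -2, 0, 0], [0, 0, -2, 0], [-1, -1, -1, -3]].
The Jordan structure of A has elementary divisors (x + 2)^2, (x + 2), (x + 2). Arranging the block sizes at each eigenvalue in decreasing order and taking row products gives the invariant factors.

Invariant factors (smallest first, each dividing the next): x + 2, x + 2, (x + 2)^2.

Check: the last factor (x + 2)^2 is the minimal polynomial, and the product (x + 2)^4 is the characteristic polynomial.

x + 2, x + 2, (x + 2)^2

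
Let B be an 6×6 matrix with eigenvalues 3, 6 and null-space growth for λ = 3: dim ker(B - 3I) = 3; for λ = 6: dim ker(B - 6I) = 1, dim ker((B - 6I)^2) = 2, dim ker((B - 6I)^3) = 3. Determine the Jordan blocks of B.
Jordan blocks: (3, 1), (3, 1), (3, 1), (6, 3)

λ = 3: successive nullity increments [3] count blocks of size ≥ k; block sizes are [1, 1, 1].
λ = 6: successive nullity increments [1, 1, 1] count blocks of size ≥ k; block sizes are [3].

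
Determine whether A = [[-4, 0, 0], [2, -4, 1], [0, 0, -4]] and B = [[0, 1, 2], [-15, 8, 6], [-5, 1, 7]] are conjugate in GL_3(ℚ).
trace(A) = -12 but trace(B) = 15. The trace is a similarity invariant, so A and B are not similar.

No.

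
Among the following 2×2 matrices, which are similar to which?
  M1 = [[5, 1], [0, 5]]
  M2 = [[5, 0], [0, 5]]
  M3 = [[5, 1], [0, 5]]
2 classes: {M1, M3}, {M2}

Characteristic polynomials: χ_{M1} = (x - 5)^2, χ_{M2} = (x - 5)^2, χ_{M3} = (x - 5)^2.

{M1, M3}: invariant factors (x - 5)^2.

{M2}: invariant factors x - 5, x - 5.

Matrices are similar if and only if their invariant-factor lists agree; the partition into similarity classes is {M1, M3}, {M2}.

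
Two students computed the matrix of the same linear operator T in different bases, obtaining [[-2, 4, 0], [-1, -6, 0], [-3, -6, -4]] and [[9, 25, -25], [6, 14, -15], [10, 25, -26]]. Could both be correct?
trace(A) = -12 but trace(B) = -3. The trace is a similarity invariant, so A and B are not similar.

No.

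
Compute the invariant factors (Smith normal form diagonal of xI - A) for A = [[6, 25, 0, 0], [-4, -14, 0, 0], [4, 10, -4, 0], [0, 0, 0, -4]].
x + 4, x + 4, (x + 4)^2

The Jordan structure of A has elementary divisors (x + 4)^2, (x + 4), (x + 4). Arranging the block sizes at each eigenvalue in decreasing order and taking row products gives the invariant factors.

Invariant factors (smallest first, each dividing the next): x + 4, x + 4, (x + 4)^2.

Check: the last factor (x + 4)^2 is the minimal polynomial, and the product (x + 4)^4 is the characteristic polynomial.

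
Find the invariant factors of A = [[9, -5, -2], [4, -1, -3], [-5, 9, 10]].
(x - 6)^3

The Jordan structure of A has elementary divisors (x - 6)^3. Arranging the block sizes at each eigenvalue in decreasing order and taking row products gives the invariant factors.

Invariant factors (smallest first, each dividing the next): (x - 6)^3.

Check: the last factor (x - 6)^3 is the minimal polynomial, and the product (x - 6)^3 is the characteristic polynomial.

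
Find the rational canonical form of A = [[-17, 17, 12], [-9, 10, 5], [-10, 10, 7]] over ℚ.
R = [[0, 0, 1], [1, 0, -4], [0, 1, 0]]

The invariant factors of A (the non-unit diagonal entries of the Smith normal form of xI - A over ℚ[x]) are x^3 + 4x - 1, each dividing the next. The characteristic polynomial is their product, x^3 + 4x - 1.

The rational canonical form is the block-diagonal matrix of companion matrices C(f_i):
R = [[0, 0, 1], [1, 0, -4], [0, 1, 0]].

Note the characteristic polynomial does not split into linear factors over ℚ, so A has no Jordan form over ℚ; the rational canonical form exists over any field.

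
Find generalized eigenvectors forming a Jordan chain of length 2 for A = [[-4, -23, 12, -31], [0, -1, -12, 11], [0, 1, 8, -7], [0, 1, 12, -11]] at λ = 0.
v_1 = [[-10, 5, -4, -4]]^T, v_2 = [[1, -1, 1, 1]]^T

We seek v_1 ∈ ker(A^2) \ ker(A), then set v_{i+1} = A v_i.

One such chain is v_1 = [[-10, 5, -4, -4]]^T, v_2 = [[1, -1, 1, 1]]^T. Check: A v_2 = [[0, 0, 0, 0]]^T = 0.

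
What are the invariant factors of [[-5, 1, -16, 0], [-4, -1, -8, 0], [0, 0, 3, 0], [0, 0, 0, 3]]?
The Jordan structure of A has elementary divisors (x + 3)^2, (x - 3), (x - 3). Arranging the block sizes at each eigenvalue in decreasing order and taking row products gives the invariant factors.

Invariant factors (smallest first, each dividing the next): x - 3, (x - 3)(x + 3)^2.

Check: the last factor (x - 3)(x + 3)^2 is the minimal polynomial, and the product (x - 3)^2(x + 3)^2 is the characteristic polynomial.

x - 3, (x - 3)(x + 3)^2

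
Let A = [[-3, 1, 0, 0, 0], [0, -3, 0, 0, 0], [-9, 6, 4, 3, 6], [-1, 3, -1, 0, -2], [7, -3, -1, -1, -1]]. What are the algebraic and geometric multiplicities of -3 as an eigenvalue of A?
The characteristic polynomial is (x - 1)^3(x + 3)^2, so the factor x + 3 appears with exponent 2: the algebraic multiplicity is 2.

rank(A + 3I) = 4, so the eigenspace has dimension 5 - 4 = 1: the geometric multiplicity is 1.

Since 1 < 2, A is not diagonalizable.

algebraic multiplicity 2, geometric multiplicity 1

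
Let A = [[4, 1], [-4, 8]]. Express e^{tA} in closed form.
A has Jordan form J = [[6, 1], [0, 6]] with A = PJP^{-1}, so e^{tA} = P e^{tJ} P^{-1}.

For a Jordan block J_k(λ), e^{tJ_k(λ)} = e^{λt} · (I + tN + t^2 N^2/2! + ... + t^{k-1} N^{k-1}/(k-1)!) where N is the nilpotent superdiagonal part.

Assembling the blocks and conjugating back gives the entries of e^{tA} as shown above.

e^{tA} = [[(1 - 2*t)*e^{6*t}, t*e^{6*t}], [-4*t*e^{6*t}, (2*t + 1)*e^{6*t}]]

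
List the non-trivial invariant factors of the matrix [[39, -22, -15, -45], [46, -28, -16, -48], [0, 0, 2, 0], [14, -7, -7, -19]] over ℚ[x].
x - 2, (x - 2)(x + 5)^2

The Jordan structure of A has elementary divisors (x + 5)^2, (x - 2), (x - 2). Arranging the block sizes at each eigenvalue in decreasing order and taking row products gives the invariant factors.

Invariant factors (smallest first, each dividing the next): x - 2, (x - 2)(x + 5)^2.

Check: the last factor (x - 2)(x + 5)^2 is the minimal polynomial, and the product (x - 2)^2(x + 5)^2 is the characteristic polynomial.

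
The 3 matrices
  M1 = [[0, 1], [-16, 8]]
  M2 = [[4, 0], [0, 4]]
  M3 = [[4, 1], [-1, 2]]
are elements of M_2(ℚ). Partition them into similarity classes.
Characteristic polynomials: χ_{M1} = (x - 4)^2, χ_{M2} = (x - 4)^2, χ_{M3} = (x - 3)^2.

{M1}: invariant factors (x - 4)^2.

{M2}: invariant factors x - 4, x - 4.

{M3}: invariant factors (x - 3)^2.

Matrices are similar if and only if their invariant-factor lists agree; the partition into similarity classes is {M1}, {M2}, {M3}.

3 classes: {M1}, {M2}, {M3}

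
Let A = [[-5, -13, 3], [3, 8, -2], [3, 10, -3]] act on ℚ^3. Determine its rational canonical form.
R = [[0, 0, -1], [1, 0, -1], [0, 1, 0]]

The invariant factors of A (the non-unit diagonal entries of the Smith normal form of xI - A over ℚ[x]) are x^3 + x + 1, each dividing the next. The characteristic polynomial is their product, x^3 + x + 1.

The rational canonical form is the block-diagonal matrix of companion matrices C(f_i):
R = [[0, 0, -1], [1, 0, -1], [0, 1, 0]].

Note the characteristic polynomial does not split into linear factors over ℚ, so A has no Jordan form over ℚ; the rational canonical form exists over any field.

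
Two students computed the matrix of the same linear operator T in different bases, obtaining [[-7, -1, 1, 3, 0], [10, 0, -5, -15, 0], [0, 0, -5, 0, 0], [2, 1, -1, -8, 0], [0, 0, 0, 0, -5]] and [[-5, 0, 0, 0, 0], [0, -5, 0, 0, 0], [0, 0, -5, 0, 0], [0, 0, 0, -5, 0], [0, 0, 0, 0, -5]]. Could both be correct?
Both have characteristic polynomial (x + 5)^5, but the minimal polynomial of A is (x + 5)^2 while the minimal polynomial of B is x + 5. The minimal polynomial is a similarity invariant, so A and B are not similar.

No.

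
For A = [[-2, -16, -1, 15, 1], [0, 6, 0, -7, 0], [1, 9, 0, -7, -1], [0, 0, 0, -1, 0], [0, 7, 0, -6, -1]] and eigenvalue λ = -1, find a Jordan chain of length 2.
We seek v_1 ∈ ker((A + I)^2) \ ker(A + I), then set v_{i+1} = (A + I) v_i.

One such chain is v_1 = [[-2, 0, 2, 0, 1]]^T, v_2 = [[1, 0, -1, 0, 0]]^T. Check: (A + I) v_2 = [[0, 0, 0, 0, 0]]^T = 0.

v_1 = [[-2, 0, 2, 0, 1]]^T, v_2 = [[1, 0, -1, 0, 0]]^T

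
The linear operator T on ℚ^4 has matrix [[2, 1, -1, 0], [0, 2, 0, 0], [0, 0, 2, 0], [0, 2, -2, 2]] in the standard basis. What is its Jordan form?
The characteristic polynomial is det(xI - A) = (x - 2)^4, so the eigenvalues are 2 (algebraic multiplicity 4).

For λ = 2: rank(A - 2I) = 1, rank((A - 2I)^2) = 0. The eigenspace has dimension 4 - 1 = 3, so there are 3 Jordan blocks; the rank sequence gives block sizes [2, 1, 1].

Assembling the blocks gives the Jordan form J above.

J = [[2, 1, 0, 0], [0, 2, 0, 0], [0, 0, 2, 0], [0, 0, 0, 2]]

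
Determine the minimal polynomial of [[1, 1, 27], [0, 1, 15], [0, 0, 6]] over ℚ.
m_A(x) = (x - 6)(x - 1)^2

The characteristic polynomial factors as (x - 6)(x - 1)^2. The minimal polynomial is ∏(x - λ)^{k_λ} where k_λ is the size of the largest Jordan block at λ.

For λ = 1: rank(A - I) = 2, and the largest Jordan block has size 2 (the smallest k with rank((A - I)^k) = rank((A - I)^(k+1))).
For λ = 6: rank(A - 6I) = 2, and the largest Jordan block has size 1 (the smallest k with rank((A - 6I)^k) = rank((A - 6I)^(k+1))).

So m_A(x) = (x - 6)(x - 1)^2.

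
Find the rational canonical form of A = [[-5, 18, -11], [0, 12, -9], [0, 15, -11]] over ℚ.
R = [[0, 0, -15], [1, 0, 2], [0, 1, -4]]

The invariant factors of A (the non-unit diagonal entries of the Smith normal form of xI - A over ℚ[x]) are (x + 5)(x^2 - x + 3), each dividing the next. The characteristic polynomial is their product, (x + 5)(x^2 - x + 3).

The rational canonical form is the block-diagonal matrix of companion matrices C(f_i):
R = [[0, 0, -15], [1, 0, 2], [0, 1, -4]].

Note the characteristic polynomial does not split into linear factors over ℚ, so A has no Jordan form over ℚ; the rational canonical form exists over any field.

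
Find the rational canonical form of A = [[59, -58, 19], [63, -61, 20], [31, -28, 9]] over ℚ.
R = [[0, 0, -12], [1, 0, -8], [0, 1, 7]]

The invariant factors of A (the non-unit diagonal entries of the Smith normal form of xI - A over ℚ[x]) are (x - 3)(x^2 - 4x - 4), each dividing the next. The characteristic polynomial is their product, (x - 3)(x^2 - 4x - 4).

The rational canonical form is the block-diagonal matrix of companion matrices C(f_i):
R = [[0, 0, -12], [1, 0, -8], [0, 1, 7]].

Note the characteristic polynomial does not split into linear factors over ℚ, so A has no Jordan form over ℚ; the rational canonical form exists over any field.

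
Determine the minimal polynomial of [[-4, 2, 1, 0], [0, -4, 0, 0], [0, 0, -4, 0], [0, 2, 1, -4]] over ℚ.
m_A(x) = (x + 4)^2

The characteristic polynomial factors as (x + 4)^4. The minimal polynomial is ∏(x - λ)^{k_λ} where k_λ is the size of the largest Jordan block at λ.

For λ = -4: rank(A + 4I) = 1, and the largest Jordan block has size 2 (the smallest k with rank((A + 4I)^k) = rank((A + 4I)^(k+1))).

So m_A(x) = (x + 4)^2.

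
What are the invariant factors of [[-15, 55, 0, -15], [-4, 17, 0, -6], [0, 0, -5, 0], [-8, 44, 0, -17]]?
The Jordan structure of A has elementary divisors (x + 5)^2, (x + 5), (x + 5). Arranging the block sizes at each eigenvalue in decreasing order and taking row products gives the invariant factors.

Invariant factors (smallest first, each dividing the next): x + 5, x + 5, (x + 5)^2.

Check: the last factor (x + 5)^2 is the minimal polynomial, and the product (x + 5)^4 is the characteristic polynomial.

x + 5, x + 5, (x + 5)^2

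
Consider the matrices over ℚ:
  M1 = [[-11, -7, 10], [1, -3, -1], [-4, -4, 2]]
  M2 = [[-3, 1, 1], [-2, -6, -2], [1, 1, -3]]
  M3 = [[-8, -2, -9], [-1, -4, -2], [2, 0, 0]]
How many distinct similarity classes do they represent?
2 classes: {M1, M3}, {M2}

Characteristic polynomials: χ_{M1} = (x + 4)^3, χ_{M2} = (x + 4)^3, χ_{M3} = (x + 4)^3.

{M1, M3}: invariant factors (x + 4)^3.

{M2}: invariant factors x + 4, (x + 4)^2.

Matrices are similar if and only if their invariant-factor lists agree; the partition into similarity classes is {M1, M3}, {M2}.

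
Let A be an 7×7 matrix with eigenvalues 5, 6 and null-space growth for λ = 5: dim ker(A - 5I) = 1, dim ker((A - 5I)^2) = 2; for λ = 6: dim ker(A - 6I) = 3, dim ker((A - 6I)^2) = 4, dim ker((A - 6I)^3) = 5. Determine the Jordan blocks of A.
λ = 5: successive nullity increments [1, 1] count blocks of size ≥ k; block sizes are [2].
λ = 6: successive nullity increments [3, 1, 1] count blocks of size ≥ k; block sizes are [3, 1, 1].

Jordan blocks: (5, 2), (6, 3), (6, 1), (6, 1)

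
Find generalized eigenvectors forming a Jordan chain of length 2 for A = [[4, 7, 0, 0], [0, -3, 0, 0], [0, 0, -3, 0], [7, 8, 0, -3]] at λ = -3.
We seek v_1 ∈ ker((A + 3I)^2) \ ker(A + 3I), then set v_{i+1} = (A + 3I) v_i.

One such chain is v_1 = [[-1, 1, 0, -1]]^T, v_2 = [[0, 0, 0, 1]]^T. Check: (A + 3I) v_2 = [[0, 0, 0, 0]]^T = 0.

v_1 = [[-1, 1, 0, -1]]^T, v_2 = [[0, 0, 0, 1]]^T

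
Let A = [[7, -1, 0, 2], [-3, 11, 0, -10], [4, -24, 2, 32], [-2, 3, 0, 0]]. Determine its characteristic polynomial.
xI - A = [[x - 7, 1, 0, -2], [3, x - 11, 0, 10], [-4, 24, x - 2, -32], [2, -3, 0, x]].

Expanding det(xI - A) along the first row:
det(xI - A) = + (x - 7)·det([[x - 11, 0, 10], [24, x - 2, -32], [-3, 0, x]]) - (1)·det([[3, 0, 10], [-4, x - 2, -32], [2, 0, x]]) + (0)·det([[3, x - 11, 10], [-4, 24, -32], [2, -3, x]]) - (-2)·det([[3, x - 11, 0], [-4, 24, x - 2], [2, -3, 0]]).

Evaluating gives χ_A(x) = x^4 - 20x^3 + 144x^2 - 432x + 432 = (x - 6)^3(x - 2).

χ_A(x) = (x - 6)^3(x - 2)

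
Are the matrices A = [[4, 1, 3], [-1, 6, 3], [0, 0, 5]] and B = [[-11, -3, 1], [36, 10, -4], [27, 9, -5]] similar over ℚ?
No.

trace(A) = 15 but trace(B) = -6. The trace is a similarity invariant, so A and B are not similar.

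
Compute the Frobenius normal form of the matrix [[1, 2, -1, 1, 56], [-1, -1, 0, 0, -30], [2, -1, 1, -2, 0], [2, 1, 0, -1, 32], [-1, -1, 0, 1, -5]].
R = [[0, 0, 0, 0, 3], [1, 0, 0, 0, 23], [0, 1, 0, 0, 46], [0, 0, 1, 0, 6], [0, 0, 0, 1, -5]]

The invariant factors of A (the non-unit diagonal entries of the Smith normal form of xI - A over ℚ[x]) are (x - 3)(x^2 + 4x + 1)^2, each dividing the next. The characteristic polynomial is their product, (x - 3)(x^2 + 4x + 1)^2.

The rational canonical form is the block-diagonal matrix of companion matrices C(f_i):
R = [[0, 0, 0, 0, 3], [1, 0, 0, 0, 23], [0, 1, 0, 0, 46], [0, 0, 1, 0, 6], [0, 0, 0, 1, -5]].

Note the characteristic polynomial does not split into linear factors over ℚ, so A has no Jordan form over ℚ; the rational canonical form exists over any field.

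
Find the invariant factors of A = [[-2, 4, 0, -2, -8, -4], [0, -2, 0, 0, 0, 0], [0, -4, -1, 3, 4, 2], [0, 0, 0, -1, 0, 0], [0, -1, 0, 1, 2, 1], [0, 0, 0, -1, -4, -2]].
x + 2, x^2(x + 1)^2(x + 2)

The Jordan structure of A has elementary divisors (x + 2), (x + 2), (x + 1)^2, x^2. Arranging the block sizes at each eigenvalue in decreasing order and taking row products gives the invariant factors.

Invariant factors (smallest first, each dividing the next): x + 2, x^2(x + 1)^2(x + 2).

Check: the last factor x^2(x + 1)^2(x + 2) is the minimal polynomial, and the product x^2(x + 1)^2(x + 2)^2 is the characteristic polynomial.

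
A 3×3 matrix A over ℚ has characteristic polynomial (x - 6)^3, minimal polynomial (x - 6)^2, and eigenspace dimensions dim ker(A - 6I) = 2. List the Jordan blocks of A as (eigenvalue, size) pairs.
λ = 6: algebraic multiplicity 3 (exponent in χ_A), largest block size 2 (exponent in m_A), 2 blocks (geometric multiplicity). These force block sizes [2, 1].

Jordan blocks: (6, 2), (6, 1)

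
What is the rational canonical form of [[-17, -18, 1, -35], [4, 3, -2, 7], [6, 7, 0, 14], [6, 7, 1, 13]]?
R = [[0, 0, 0, 9], [1, 0, 0, 15], [0, 1, 0, 6], [0, 0, 1, -1]]

The invariant factors of A (the non-unit diagonal entries of the Smith normal form of xI - A over ℚ[x]) are (x - 3)(x + 1)(x^2 + 3x + 3), each dividing the next. The characteristic polynomial is their product, (x - 3)(x + 1)(x^2 + 3x + 3).

The rational canonical form is the block-diagonal matrix of companion matrices C(f_i):
R = [[0, 0, 0, 9], [1, 0, 0, 15], [0, 1, 0, 6], [0, 0, 1, -1]].

Note the characteristic polynomial does not split into linear factors over ℚ, so A has no Jordan form over ℚ; the rational canonical form exists over any field.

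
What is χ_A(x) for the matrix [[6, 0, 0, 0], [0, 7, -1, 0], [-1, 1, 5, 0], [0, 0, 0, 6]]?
χ_A(x) = (x - 6)^4

xI - A = [[x - 6, 0, 0, 0], [0, x - 7, 1, 0], [1, -1, x - 5, 0], [0, 0, 0, x - 6]].

Expanding det(xI - A) along the first row:
det(xI - A) = + (x - 6)·det([[x - 7, 1, 0], [-1, x - 5, 0], [0, 0, x - 6]]) - (0)·det([[0, 1, 0], [1, x - 5, 0], [0, 0, x - 6]]) + (0)·det([[0, x - 7, 0], [1, -1, 0], [0, 0, x - 6]]) - (0)·det([[0, x - 7, 1], [1, -1, x - 5], [0, 0, 0]]).

Evaluating gives χ_A(x) = x^4 - 24x^3 + 216x^2 - 864x + 1296 = (x - 6)^4.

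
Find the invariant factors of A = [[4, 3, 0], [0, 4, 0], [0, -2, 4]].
The Jordan structure of A has elementary divisors (x - 4)^2, (x - 4). Arranging the block sizes at each eigenvalue in decreasing order and taking row products gives the invariant factors.

Invariant factors (smallest first, each dividing the next): x - 4, (x - 4)^2.

Check: the last factor (x - 4)^2 is the minimal polynomial, and the product (x - 4)^3 is the characteristic polynomial.

x - 4, (x - 4)^2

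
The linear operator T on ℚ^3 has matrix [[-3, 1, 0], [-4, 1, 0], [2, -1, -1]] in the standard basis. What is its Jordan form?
J = [[-1, 1, 0], [0, -1, 0], [0, 0, -1]]

The characteristic polynomial is det(xI - A) = (x + 1)^3, so the eigenvalues are -1 (algebraic multiplicity 3).

For λ = -1: rank(A + I) = 1, rank((A + I)^2) = 0. The eigenspace has dimension 3 - 1 = 2, so there are 2 Jordan blocks; the rank sequence gives block sizes [2, 1].

Assembling the blocks gives the Jordan form J above.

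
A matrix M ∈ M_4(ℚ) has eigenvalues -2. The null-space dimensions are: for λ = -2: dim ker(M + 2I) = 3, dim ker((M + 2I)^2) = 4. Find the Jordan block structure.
λ = -2: successive nullity increments [3, 1] count blocks of size ≥ k; block sizes are [2, 1, 1].

Jordan blocks: (-2, 2), (-2, 1), (-2, 1)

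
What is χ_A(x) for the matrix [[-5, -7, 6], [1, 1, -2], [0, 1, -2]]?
xI - A = [[x + 5, 7, -6], [-1, x - 1, 2], [0, -1, x + 2]].

Expanding det(xI - A) along the first row:
det(xI - A) = + (x + 5)·det([[x - 1, 2], [-1, x + 2]]) - (7)·det([[-1, 2], [0, x + 2]]) + (-6)·det([[-1, x - 1], [0, -1]]).

Evaluating gives χ_A(x) = x^3 + 6x^2 + 12x + 8 = (x + 2)^3.

χ_A(x) = (x + 2)^3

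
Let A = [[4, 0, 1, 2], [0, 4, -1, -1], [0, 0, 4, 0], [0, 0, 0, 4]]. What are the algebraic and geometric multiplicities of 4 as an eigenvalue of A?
The characteristic polynomial is (x - 4)^4, so the factor x - 4 appears with exponent 4: the algebraic multiplicity is 4.

rank(A - 4I) = 2, so the eigenspace has dimension 4 - 2 = 2: the geometric multiplicity is 2.

Since 2 < 4, A is not diagonalizable.

algebraic multiplicity 4, geometric multiplicity 2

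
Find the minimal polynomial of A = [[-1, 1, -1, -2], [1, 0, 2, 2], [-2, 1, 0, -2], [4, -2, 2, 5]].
m_A(x) = (x - 1)^3

The characteristic polynomial factors as (x - 1)^4. The minimal polynomial is ∏(x - λ)^{k_λ} where k_λ is the size of the largest Jordan block at λ.

For λ = 1: rank(A - I) = 2, and the largest Jordan block has size 3 (the smallest k with rank((A - I)^k) = rank((A - I)^(k+1))).

So m_A(x) = (x - 1)^3.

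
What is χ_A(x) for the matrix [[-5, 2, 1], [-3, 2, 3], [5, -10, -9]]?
χ_A(x) = (x + 4)^3

xI - A = [[x + 5, -2, -1], [3, x - 2, -3], [-5, 10, x + 9]].

Expanding det(xI - A) along the first row:
det(xI - A) = + (x + 5)·det([[x - 2, -3], [10, x + 9]]) - (-2)·det([[3, -3], [-5, x + 9]]) + (-1)·det([[3, x - 2], [-5, 10]]).

Evaluating gives χ_A(x) = x^3 + 12x^2 + 48x + 64 = (x + 4)^3.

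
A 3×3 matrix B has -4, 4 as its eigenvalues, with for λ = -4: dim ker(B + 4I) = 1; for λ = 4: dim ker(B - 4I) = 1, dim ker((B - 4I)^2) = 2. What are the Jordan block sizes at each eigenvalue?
λ = -4: successive nullity increments [1] count blocks of size ≥ k; block sizes are [1].
λ = 4: successive nullity increments [1, 1] count blocks of size ≥ k; block sizes are [2].

Jordan blocks: (-4, 1), (4, 2)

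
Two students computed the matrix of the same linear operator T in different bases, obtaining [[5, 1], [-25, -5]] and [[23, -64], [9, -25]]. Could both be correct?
No.

trace(A) = 0 but trace(B) = -2. The trace is a similarity invariant, so A and B are not similar.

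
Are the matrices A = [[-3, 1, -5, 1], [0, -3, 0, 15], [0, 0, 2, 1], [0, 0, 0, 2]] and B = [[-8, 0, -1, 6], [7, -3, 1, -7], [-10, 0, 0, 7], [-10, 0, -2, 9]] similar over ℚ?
Yes.

Two matrices over a field are similar if and only if they have the same invariant factors.

Both A and B have characteristic polynomial (x - 2)^2(x + 3)^2 and minimal polynomial (x - 2)^2(x + 3)^2. Computing further, both have invariant factors (x - 2)^2(x + 3)^2. Hence A and B are similar.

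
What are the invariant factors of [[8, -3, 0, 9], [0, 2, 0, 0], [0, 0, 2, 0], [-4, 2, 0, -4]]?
x - 2, x - 2, (x - 2)^2

The Jordan structure of A has elementary divisors (x - 2)^2, (x - 2), (x - 2). Arranging the block sizes at each eigenvalue in decreasing order and taking row products gives the invariant factors.

Invariant factors (smallest first, each dividing the next): x - 2, x - 2, (x - 2)^2.

Check: the last factor (x - 2)^2 is the minimal polynomial, and the product (x - 2)^4 is the characteristic polynomial.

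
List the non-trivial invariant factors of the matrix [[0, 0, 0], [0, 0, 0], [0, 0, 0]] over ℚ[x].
The Jordan structure of A has elementary divisors x, x, x. Arranging the block sizes at each eigenvalue in decreasing order and taking row products gives the invariant factors.

Invariant factors (smallest first, each dividing the next): x, x, x.

Check: the last factor x is the minimal polynomial, and the product x^3 is the characteristic polynomial.

x, x, x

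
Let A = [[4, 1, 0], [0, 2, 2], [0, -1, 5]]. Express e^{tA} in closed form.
e^{tA} = [[e^{4*t}, (-t*e^{t} + 2*e^{t} - 2)*e^{3*t}, 2*(t*e^{t} - e^{t} + 1)*e^{3*t}], [0, (2 - e^{t})*e^{3*t}, 2*(e^{t} - 1)*e^{3*t}], [0, (1 - e^{t})*e^{3*t}, (2*e^{t} - 1)*e^{3*t}]]

A has Jordan form J = [[3, 0, 0], [0, 4, 1], [0, 0, 4]] with A = PJP^{-1}, so e^{tA} = P e^{tJ} P^{-1}.

For a Jordan block J_k(λ), e^{tJ_k(λ)} = e^{λt} · (I + tN + t^2 N^2/2! + ... + t^{k-1} N^{k-1}/(k-1)!) where N is the nilpotent superdiagonal part.

Assembling the blocks and conjugating back gives the entries of e^{tA} as shown above.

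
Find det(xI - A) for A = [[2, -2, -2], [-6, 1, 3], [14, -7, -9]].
xI - A = [[x - 2, 2, 2], [6, x - 1, -3], [-14, 7, x + 9]].

Expanding det(xI - A) along the first row:
det(xI - A) = + (x - 2)·det([[x - 1, -3], [7, x + 9]]) - (2)·det([[6, -3], [-14, x + 9]]) + (2)·det([[6, x - 1], [-14, 7]]).

Evaluating gives χ_A(x) = x^3 + 6x^2 + 12x + 8 = (x + 2)^3.

χ_A(x) = (x + 2)^3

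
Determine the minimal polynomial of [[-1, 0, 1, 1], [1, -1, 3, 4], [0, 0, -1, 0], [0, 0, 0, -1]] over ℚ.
The characteristic polynomial factors as (x + 1)^4. The minimal polynomial is ∏(x - λ)^{k_λ} where k_λ is the size of the largest Jordan block at λ.

For λ = -1: rank(A + I) = 2, and the largest Jordan block has size 3 (the smallest k with rank((A + I)^k) = rank((A + I)^(k+1))).

So m_A(x) = (x + 1)^3.

m_A(x) = (x + 1)^3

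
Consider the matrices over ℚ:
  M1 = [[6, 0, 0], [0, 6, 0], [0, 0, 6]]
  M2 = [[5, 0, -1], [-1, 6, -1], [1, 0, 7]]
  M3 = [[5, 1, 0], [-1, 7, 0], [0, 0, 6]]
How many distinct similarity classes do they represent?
2 classes: {M1}, {M2, M3}

Characteristic polynomials: χ_{M1} = (x - 6)^3, χ_{M2} = (x - 6)^3, χ_{M3} = (x - 6)^3.

{M1}: invariant factors x - 6, x - 6, x - 6.

{M2, M3}: invariant factors x - 6, (x - 6)^2.

Matrices are similar if and only if their invariant-factor lists agree; the partition into similarity classes is {M1}, {M2, M3}.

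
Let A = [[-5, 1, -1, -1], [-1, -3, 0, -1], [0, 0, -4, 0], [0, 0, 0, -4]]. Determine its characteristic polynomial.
χ_A(x) = (x + 4)^4

xI - A = [[x + 5, -1, 1, 1], [1, x + 3, 0, 1], [0, 0, x + 4, 0], [0, 0, 0, x + 4]].

Expanding det(xI - A) along the first row:
det(xI - A) = + (x + 5)·det([[x + 3, 0, 1], [0, x + 4, 0], [0, 0, x + 4]]) - (-1)·det([[1, 0, 1], [0, x + 4, 0], [0, 0, x + 4]]) + (1)·det([[1, x + 3, 1], [0, 0, 0], [0, 0, x + 4]]) - (1)·det([[1, x + 3, 0], [0, 0, x + 4], [0, 0, 0]]).

Evaluating gives χ_A(x) = x^4 + 16x^3 + 96x^2 + 256x + 256 = (x + 4)^4.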